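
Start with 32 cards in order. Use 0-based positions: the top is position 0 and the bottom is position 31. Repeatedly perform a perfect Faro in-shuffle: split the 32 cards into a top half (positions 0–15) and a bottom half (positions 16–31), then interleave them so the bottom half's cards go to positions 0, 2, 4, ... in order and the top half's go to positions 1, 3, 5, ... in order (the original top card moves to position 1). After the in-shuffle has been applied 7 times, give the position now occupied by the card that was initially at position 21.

10

Track the card's position through each in-shuffle:
21 → 10 → 21 → 10 → 21 → 10 → 21 → 10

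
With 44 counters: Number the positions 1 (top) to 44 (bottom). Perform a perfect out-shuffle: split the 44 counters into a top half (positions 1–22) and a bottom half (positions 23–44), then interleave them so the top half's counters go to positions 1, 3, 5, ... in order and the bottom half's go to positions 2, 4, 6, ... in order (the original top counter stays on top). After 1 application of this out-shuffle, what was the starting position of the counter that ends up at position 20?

Work backwards from position 20, undoing one out-shuffle at a time:
20 ← 32
So the counter now at position 20 started at position 32.

32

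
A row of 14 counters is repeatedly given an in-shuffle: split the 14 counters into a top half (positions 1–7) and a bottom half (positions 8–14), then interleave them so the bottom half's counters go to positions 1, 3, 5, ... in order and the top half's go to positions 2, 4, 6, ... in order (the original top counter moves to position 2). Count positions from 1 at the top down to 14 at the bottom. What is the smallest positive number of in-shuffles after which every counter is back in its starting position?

4

The in-shuffle permutes the 14 positions with cycle lengths [2, 4, 4, 4].
Every counter is home exactly when every cycle has completed a whole number of laps, i.e. after lcm(2, 4) = 4 in-shuffles.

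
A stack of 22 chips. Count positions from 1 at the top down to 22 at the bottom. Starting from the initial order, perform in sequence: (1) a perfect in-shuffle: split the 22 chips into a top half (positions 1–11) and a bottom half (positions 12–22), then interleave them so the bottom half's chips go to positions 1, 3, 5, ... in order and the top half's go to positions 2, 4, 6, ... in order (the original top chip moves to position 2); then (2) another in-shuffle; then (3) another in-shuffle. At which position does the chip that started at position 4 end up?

9

Track the chip from position 4 forward through each operation:
  after op 1 (in-shuffle): 4 → 8
  after op 2 (in-shuffle): 8 → 16
  after op 3 (in-shuffle): 16 → 9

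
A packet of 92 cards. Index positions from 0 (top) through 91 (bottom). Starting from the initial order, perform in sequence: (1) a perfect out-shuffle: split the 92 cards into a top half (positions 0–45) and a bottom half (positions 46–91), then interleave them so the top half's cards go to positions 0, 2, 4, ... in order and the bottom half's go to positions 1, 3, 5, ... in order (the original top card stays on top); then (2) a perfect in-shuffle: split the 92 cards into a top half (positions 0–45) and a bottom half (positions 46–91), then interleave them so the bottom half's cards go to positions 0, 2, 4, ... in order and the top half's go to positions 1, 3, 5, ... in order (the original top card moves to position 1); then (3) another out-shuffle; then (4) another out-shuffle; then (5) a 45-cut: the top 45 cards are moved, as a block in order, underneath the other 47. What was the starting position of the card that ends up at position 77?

Undo the operations in reverse order, starting from position 77:
  undo op 5 (cut 45): 77 ← 30
  undo op 4 (out-shuffle, from top half): 30 ← 15
  undo op 3 (out-shuffle, from bottom half): 15 ← 53
  undo op 2 (in-shuffle, from top half): 53 ← 26
  undo op 1 (out-shuffle, from top half): 26 ← 13
So the card at position 77 came from original position 13.

13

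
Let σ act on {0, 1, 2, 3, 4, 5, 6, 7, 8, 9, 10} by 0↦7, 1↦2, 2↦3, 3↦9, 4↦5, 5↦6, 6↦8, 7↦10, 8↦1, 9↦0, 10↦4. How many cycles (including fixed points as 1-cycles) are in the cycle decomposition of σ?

Cycle decomposition: (0 7 10 4 5 6 8 1 2 3 9).
1 cycle.

1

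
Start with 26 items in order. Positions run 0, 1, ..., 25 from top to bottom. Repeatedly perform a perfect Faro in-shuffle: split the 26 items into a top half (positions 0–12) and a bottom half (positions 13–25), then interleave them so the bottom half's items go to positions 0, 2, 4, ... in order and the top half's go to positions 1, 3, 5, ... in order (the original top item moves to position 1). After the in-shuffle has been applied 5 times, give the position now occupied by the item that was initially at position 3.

Track the item's position through each in-shuffle:
3 → 7 → 15 → 4 → 9 → 19

19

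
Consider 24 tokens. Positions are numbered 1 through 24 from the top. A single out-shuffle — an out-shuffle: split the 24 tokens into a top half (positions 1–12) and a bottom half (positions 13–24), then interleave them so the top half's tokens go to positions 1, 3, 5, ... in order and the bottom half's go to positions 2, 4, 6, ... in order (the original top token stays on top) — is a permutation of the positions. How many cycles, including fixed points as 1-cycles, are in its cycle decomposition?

Trace each unvisited position around until it returns:
(1) (2 3 5 9 17 10 ... len 11) (6 11 21 18 12 23 ... len 11) (24)
4 cycles in total.

4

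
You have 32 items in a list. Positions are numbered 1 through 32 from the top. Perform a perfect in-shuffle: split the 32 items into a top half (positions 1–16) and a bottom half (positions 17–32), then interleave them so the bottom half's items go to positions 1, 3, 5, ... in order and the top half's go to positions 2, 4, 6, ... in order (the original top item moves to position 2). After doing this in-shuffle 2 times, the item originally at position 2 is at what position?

Track the item's position through each in-shuffle:
2 → 4 → 8

8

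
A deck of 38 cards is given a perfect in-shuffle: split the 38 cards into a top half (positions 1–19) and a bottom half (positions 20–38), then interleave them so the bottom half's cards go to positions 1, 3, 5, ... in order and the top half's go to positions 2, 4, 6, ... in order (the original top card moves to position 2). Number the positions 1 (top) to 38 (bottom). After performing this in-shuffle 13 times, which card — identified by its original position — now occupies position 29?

Work backwards from position 29, undoing one in-shuffle at a time:
29 ← 34 ← 17 ← 28 ← 14 ← ... ← 34 (13 steps).
So the card now at position 29 started at position 34.

34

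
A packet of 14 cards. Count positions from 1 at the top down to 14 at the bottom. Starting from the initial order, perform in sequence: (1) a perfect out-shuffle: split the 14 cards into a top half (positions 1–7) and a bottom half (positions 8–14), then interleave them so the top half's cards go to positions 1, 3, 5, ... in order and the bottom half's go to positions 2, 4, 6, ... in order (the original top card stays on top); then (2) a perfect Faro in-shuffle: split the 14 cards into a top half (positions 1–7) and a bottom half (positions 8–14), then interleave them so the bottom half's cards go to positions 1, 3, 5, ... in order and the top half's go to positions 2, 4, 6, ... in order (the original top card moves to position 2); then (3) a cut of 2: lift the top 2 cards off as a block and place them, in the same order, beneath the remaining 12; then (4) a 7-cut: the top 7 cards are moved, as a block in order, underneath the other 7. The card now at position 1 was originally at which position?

3

Undo the operations in reverse order, starting from position 1:
  undo op 4 (cut 7): 1 ← 8
  undo op 3 (cut 2): 8 ← 10
  undo op 2 (in-shuffle, from top half): 10 ← 5
  undo op 1 (out-shuffle, from top half): 5 ← 3
So the card at position 1 came from original position 3.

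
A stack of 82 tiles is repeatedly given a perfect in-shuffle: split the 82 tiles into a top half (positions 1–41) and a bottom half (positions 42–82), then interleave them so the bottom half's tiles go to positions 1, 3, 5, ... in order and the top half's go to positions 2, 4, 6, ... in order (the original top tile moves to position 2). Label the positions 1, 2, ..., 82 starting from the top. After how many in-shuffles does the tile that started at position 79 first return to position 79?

82

Follow position 79 under repeated in-shuffles:
79 → 75 → 67 → 51 → 19 → 38 → 76 → 69 → ... → 79 (length 82)
It first returns after 82 in-shuffles.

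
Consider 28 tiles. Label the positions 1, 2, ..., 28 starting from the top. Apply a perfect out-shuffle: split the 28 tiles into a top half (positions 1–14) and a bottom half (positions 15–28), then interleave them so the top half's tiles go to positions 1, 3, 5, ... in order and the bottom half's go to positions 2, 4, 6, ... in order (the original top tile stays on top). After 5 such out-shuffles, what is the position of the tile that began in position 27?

Track the tile's position through each out-shuffle:
27 → 26 → 24 → 20 → 12 → 23

23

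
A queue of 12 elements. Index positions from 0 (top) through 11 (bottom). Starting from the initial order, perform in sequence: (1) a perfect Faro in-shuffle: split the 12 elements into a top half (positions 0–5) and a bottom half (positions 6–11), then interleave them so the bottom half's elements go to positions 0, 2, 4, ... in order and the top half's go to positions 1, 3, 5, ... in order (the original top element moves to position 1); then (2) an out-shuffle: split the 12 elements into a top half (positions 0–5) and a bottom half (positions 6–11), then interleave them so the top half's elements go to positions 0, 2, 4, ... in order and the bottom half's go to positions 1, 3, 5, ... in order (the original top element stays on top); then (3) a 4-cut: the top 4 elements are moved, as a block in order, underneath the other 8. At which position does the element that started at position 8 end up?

4

Track the element from position 8 forward through each operation:
  after op 1 (in-shuffle): 8 → 4
  after op 2 (out-shuffle): 4 → 8
  after op 3 (cut 4): 8 → 4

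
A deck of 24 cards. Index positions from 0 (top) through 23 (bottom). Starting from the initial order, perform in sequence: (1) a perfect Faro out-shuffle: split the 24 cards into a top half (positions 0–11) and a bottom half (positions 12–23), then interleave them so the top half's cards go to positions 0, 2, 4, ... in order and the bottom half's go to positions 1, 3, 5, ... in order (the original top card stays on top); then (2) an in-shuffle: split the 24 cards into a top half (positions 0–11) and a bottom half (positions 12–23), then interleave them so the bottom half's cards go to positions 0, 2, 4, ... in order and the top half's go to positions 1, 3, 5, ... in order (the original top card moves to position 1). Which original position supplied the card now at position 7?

13

Undo the operations in reverse order, starting from position 7:
  undo op 2 (in-shuffle, from top half): 7 ← 3
  undo op 1 (out-shuffle, from bottom half): 3 ← 13
So the card at position 7 came from original position 13.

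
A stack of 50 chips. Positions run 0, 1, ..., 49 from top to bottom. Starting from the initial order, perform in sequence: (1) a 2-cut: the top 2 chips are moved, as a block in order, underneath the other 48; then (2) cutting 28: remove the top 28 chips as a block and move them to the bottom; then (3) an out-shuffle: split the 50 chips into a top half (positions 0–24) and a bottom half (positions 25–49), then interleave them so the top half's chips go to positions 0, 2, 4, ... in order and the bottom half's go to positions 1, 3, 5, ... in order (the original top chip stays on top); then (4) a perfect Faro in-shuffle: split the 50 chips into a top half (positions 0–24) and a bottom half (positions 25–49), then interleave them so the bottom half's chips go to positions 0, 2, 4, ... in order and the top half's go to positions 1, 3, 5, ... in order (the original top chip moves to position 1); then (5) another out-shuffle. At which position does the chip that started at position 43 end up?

4

Track the chip from position 43 forward through each operation:
  after op 1 (cut 2): 43 → 41
  after op 2 (cut 28): 41 → 13
  after op 3 (out-shuffle): 13 → 26
  after op 4 (in-shuffle): 26 → 2
  after op 5 (out-shuffle): 2 → 4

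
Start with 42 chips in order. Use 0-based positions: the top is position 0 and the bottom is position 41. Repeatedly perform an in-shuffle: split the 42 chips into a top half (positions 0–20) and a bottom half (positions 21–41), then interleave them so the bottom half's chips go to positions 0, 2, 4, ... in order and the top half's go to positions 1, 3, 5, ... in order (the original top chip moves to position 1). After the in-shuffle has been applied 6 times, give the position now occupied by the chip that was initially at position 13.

Track the chip's position through each in-shuffle:
13 → 27 → 12 → 25 → 8 → 17 → 35

35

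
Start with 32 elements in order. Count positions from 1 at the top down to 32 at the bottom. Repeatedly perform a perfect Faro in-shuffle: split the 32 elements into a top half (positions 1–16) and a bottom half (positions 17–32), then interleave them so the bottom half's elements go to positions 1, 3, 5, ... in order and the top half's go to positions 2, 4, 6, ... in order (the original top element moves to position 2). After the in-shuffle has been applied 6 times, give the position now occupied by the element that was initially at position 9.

15

Track the element's position through each in-shuffle:
9 → 18 → 3 → 6 → 12 → 24 → 15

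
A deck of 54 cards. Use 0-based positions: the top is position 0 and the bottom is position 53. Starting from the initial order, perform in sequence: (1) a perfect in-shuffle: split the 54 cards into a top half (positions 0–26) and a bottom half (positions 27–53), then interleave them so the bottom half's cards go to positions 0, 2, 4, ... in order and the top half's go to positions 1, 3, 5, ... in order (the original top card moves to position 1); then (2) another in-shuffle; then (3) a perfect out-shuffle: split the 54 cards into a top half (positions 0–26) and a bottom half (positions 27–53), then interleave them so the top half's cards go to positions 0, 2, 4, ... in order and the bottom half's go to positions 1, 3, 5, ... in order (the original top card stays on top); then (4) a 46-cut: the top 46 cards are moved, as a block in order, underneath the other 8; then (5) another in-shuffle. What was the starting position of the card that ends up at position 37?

28

Undo the operations in reverse order, starting from position 37:
  undo op 5 (in-shuffle, from top half): 37 ← 18
  undo op 4 (cut 46): 18 ← 10
  undo op 3 (out-shuffle, from top half): 10 ← 5
  undo op 2 (in-shuffle, from top half): 5 ← 2
  undo op 1 (in-shuffle, from bottom half): 2 ← 28
So the card at position 37 came from original position 28.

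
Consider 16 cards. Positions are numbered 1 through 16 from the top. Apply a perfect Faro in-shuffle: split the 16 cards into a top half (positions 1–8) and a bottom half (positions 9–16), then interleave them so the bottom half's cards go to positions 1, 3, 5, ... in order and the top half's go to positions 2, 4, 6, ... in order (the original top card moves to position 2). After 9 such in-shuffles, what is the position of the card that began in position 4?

8

Track the card's position through each in-shuffle:
4 → 8 → 16 → 15 → 13 → 9 → 1 → 2 → 4 → 8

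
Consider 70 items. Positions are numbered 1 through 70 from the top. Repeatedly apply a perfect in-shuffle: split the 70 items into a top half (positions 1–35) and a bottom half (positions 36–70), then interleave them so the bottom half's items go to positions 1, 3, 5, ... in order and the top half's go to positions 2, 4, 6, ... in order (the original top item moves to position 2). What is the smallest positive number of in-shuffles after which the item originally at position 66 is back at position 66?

35

Follow position 66 under repeated in-shuffles:
66 → 61 → 51 → 31 → 62 → 53 → 35 → 70 → ... → 66 (length 35)
It first returns after 35 in-shuffles.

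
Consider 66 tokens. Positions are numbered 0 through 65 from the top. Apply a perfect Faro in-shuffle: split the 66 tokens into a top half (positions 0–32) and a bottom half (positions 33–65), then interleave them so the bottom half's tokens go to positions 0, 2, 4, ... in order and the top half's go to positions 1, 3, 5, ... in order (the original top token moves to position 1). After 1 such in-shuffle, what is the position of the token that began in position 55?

44

Track the token's position through each in-shuffle:
55 → 44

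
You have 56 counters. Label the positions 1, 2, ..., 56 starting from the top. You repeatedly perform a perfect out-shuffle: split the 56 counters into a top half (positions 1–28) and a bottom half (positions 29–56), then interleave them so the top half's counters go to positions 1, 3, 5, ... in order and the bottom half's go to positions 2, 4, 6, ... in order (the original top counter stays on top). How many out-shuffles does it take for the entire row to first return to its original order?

20

The out-shuffle permutes the 56 positions with cycle lengths [1, 1, 4, 10, 20, 20].
Every counter is home exactly when every cycle has completed a whole number of laps, i.e. after lcm(1, 4, 10, 20) = 20 out-shuffles.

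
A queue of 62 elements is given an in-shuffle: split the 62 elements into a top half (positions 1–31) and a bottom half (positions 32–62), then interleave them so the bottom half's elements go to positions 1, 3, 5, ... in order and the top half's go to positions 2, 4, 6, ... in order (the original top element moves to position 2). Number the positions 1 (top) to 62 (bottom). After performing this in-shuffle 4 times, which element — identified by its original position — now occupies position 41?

38

Work backwards from position 41, undoing one in-shuffle at a time:
41 ← 52 ← 26 ← 13 ← 38
So the element now at position 41 started at position 38.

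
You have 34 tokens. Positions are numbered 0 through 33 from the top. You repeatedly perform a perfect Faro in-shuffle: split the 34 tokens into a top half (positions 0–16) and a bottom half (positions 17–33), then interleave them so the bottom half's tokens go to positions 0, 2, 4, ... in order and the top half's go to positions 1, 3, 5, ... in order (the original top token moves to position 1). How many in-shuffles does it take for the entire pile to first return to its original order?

12

The in-shuffle permutes the 34 positions with cycle lengths [3, 3, 4, 12, 12].
Every token is home exactly when every cycle has completed a whole number of laps, i.e. after lcm(3, 4, 12) = 12 in-shuffles.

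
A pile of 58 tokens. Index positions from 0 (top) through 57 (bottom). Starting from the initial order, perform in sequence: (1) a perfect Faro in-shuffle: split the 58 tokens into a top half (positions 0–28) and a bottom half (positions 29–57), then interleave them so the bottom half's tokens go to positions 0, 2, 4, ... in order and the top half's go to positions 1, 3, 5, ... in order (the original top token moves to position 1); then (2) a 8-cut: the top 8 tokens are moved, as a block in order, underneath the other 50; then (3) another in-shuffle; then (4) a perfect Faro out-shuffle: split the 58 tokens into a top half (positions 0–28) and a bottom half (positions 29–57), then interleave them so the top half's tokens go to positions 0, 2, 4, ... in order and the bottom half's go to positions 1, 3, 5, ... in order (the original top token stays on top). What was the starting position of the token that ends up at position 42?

38

Undo the operations in reverse order, starting from position 42:
  undo op 4 (out-shuffle, from top half): 42 ← 21
  undo op 3 (in-shuffle, from top half): 21 ← 10
  undo op 2 (cut 8): 10 ← 18
  undo op 1 (in-shuffle, from bottom half): 18 ← 38
So the token at position 42 came from original position 38.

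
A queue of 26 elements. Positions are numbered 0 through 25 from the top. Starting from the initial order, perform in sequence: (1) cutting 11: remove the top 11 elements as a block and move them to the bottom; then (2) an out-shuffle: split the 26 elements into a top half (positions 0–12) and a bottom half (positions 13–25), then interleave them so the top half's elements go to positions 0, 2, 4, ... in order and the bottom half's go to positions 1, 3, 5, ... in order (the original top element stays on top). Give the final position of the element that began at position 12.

2

Track the element from position 12 forward through each operation:
  after op 1 (cut 11): 12 → 1
  after op 2 (out-shuffle): 1 → 2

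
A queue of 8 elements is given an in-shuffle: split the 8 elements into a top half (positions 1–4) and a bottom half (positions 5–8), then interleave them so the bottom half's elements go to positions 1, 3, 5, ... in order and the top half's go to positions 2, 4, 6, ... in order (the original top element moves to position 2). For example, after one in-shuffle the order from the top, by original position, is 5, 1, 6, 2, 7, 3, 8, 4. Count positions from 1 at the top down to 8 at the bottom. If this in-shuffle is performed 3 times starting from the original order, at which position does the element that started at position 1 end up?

8

Track the element's position through each in-shuffle:
1 → 2 → 4 → 8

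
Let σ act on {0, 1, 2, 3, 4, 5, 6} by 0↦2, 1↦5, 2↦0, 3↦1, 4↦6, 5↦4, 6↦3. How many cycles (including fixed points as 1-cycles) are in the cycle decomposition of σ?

2

Cycle decomposition: (0 2) (1 5 4 6 3).
2 cycles.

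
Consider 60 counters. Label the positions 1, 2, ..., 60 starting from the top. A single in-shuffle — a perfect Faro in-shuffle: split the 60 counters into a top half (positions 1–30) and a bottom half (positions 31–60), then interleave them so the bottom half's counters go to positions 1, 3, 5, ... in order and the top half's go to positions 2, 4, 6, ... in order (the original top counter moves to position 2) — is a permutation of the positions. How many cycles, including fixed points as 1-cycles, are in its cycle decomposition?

Trace each unvisited position around until it returns:
(1 2 4 8 16 32 ... len 60)
1 cycle in total.

1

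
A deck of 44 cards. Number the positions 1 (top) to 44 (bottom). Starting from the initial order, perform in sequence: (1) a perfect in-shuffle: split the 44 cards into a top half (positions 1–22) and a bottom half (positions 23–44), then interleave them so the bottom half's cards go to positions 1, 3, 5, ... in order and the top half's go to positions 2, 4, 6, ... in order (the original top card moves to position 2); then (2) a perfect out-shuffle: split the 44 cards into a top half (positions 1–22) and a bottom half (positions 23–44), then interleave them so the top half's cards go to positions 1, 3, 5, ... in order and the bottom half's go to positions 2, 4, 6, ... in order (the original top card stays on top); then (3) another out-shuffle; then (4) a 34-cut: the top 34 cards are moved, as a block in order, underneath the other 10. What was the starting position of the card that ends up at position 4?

33

Undo the operations in reverse order, starting from position 4:
  undo op 4 (cut 34): 4 ← 38
  undo op 3 (out-shuffle, from bottom half): 38 ← 41
  undo op 2 (out-shuffle, from top half): 41 ← 21
  undo op 1 (in-shuffle, from bottom half): 21 ← 33
So the card at position 4 came from original position 33.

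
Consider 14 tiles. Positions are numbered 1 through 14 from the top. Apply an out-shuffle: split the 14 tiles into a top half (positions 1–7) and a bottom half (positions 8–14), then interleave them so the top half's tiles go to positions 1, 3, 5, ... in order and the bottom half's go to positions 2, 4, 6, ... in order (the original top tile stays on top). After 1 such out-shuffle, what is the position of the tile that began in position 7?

Track the tile's position through each out-shuffle:
7 → 13

13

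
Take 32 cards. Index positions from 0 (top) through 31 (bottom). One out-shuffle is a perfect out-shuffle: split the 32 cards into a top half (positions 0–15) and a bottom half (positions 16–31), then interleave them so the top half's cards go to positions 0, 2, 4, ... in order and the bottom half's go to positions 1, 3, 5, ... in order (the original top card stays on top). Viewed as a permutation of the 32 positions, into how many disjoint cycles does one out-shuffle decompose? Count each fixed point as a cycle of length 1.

8

Trace each unvisited position around until it returns:
(0) (1 2 4 8 16) (3 6 12 24 17) (5 10 20 9 18) (7 14 28 25 19) (11 22 13 26 21) (15 30 29 27 23) (31)
8 cycles in total.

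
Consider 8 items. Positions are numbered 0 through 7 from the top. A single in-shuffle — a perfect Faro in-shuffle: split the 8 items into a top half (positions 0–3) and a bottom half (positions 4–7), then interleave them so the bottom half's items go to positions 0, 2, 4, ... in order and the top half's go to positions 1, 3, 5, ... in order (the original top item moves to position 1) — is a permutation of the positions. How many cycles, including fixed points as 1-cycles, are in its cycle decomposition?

2

Trace each unvisited position around until it returns:
(0 1 3 7 6 4) (2 5)
2 cycles in total.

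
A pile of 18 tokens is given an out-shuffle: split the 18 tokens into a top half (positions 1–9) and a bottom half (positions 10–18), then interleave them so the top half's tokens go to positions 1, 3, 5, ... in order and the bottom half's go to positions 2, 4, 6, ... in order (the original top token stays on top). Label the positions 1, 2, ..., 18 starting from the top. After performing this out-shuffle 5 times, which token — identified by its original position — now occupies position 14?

3

Work backwards from position 14, undoing one out-shuffle at a time:
14 ← 16 ← 17 ← 9 ← 5 ← 3
So the token now at position 14 started at position 3.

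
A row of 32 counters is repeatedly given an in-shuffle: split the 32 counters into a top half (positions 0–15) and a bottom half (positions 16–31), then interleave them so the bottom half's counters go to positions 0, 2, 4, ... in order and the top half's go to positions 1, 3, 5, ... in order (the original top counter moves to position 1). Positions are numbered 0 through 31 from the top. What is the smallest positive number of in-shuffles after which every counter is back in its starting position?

The in-shuffle permutes the 32 positions with cycle lengths [2, 10, 10, 10].
Every counter is home exactly when every cycle has completed a whole number of laps, i.e. after lcm(2, 10) = 10 in-shuffles.

10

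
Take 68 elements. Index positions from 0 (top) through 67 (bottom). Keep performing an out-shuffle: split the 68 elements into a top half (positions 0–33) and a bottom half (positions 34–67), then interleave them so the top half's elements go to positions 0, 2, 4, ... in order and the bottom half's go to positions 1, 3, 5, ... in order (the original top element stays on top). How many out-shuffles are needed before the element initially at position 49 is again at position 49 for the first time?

Follow position 49 under repeated out-shuffles:
49 → 31 → 62 → 57 → 47 → 27 → 54 → 41 → ... → 49 (length 66)
It first returns after 66 out-shuffles.

66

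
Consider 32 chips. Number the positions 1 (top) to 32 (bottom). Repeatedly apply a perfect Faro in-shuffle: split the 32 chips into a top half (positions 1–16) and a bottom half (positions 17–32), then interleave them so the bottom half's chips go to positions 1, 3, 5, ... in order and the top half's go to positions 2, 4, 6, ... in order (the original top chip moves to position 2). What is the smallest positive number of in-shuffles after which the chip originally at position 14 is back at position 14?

10

Follow position 14 under repeated in-shuffles:
14 → 28 → 23 → 13 → 26 → 19 → 5 → 10 → 20 → 7 → 14
It first returns after 10 in-shuffles.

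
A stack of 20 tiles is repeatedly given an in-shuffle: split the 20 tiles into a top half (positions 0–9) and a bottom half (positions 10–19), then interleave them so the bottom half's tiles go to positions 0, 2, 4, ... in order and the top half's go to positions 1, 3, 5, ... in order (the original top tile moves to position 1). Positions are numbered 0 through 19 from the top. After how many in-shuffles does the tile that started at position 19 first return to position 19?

6

Follow position 19 under repeated in-shuffles:
19 → 18 → 16 → 12 → 4 → 9 → 19
It first returns after 6 in-shuffles.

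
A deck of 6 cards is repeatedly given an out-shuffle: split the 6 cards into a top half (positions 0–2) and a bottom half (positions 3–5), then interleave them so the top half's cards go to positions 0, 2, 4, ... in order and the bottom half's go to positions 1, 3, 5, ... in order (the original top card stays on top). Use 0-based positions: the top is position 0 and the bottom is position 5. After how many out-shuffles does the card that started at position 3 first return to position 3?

Follow position 3 under repeated out-shuffles:
3 → 1 → 2 → 4 → 3
It first returns after 4 out-shuffles.

4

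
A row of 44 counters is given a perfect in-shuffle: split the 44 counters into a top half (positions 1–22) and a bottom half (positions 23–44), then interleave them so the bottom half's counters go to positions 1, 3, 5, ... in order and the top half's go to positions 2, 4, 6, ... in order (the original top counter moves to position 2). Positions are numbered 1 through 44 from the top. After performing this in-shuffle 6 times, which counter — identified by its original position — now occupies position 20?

20

Work backwards from position 20, undoing one in-shuffle at a time:
20 ← 10 ← 5 ← 25 ← 35 ← 40 ← 20
So the counter now at position 20 started at position 20.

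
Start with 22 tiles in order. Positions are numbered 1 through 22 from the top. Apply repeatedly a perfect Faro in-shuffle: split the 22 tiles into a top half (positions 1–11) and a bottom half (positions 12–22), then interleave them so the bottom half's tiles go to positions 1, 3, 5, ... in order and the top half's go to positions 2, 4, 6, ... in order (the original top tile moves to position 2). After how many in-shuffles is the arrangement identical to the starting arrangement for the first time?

11

The in-shuffle permutes the 22 positions with cycle lengths [11, 11].
Every tile is home exactly when every cycle has completed a whole number of laps, i.e. after lcm(11) = 11 in-shuffles.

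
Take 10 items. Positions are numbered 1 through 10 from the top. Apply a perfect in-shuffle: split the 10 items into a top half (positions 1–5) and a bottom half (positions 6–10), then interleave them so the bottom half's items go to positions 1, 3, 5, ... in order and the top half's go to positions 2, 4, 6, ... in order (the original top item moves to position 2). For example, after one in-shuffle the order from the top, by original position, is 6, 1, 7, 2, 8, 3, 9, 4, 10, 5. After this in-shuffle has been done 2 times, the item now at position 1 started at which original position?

3

Work backwards from position 1, undoing one in-shuffle at a time:
1 ← 6 ← 3
So the item now at position 1 started at position 3.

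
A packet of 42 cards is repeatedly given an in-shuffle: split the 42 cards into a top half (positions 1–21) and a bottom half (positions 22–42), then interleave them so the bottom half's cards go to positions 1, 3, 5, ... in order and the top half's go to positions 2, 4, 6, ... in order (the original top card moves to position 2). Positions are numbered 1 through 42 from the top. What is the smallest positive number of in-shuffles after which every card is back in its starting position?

The in-shuffle permutes the 42 positions with cycle lengths [14, 14, 14].
Every card is home exactly when every cycle has completed a whole number of laps, i.e. after lcm(14) = 14 in-shuffles.

14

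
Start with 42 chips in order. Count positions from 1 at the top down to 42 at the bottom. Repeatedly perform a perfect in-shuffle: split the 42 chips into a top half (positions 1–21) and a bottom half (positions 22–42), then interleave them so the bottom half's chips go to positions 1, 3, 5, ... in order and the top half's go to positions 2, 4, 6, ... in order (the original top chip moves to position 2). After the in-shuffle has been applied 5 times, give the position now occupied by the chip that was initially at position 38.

12

Track the chip's position through each in-shuffle:
38 → 33 → 23 → 3 → 6 → 12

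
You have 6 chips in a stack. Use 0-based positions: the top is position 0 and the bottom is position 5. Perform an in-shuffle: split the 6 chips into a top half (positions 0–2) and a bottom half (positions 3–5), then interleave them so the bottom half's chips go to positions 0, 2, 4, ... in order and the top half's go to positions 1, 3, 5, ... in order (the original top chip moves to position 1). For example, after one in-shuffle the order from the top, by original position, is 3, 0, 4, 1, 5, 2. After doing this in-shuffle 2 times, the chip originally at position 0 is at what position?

Track the chip's position through each in-shuffle:
0 → 1 → 3

3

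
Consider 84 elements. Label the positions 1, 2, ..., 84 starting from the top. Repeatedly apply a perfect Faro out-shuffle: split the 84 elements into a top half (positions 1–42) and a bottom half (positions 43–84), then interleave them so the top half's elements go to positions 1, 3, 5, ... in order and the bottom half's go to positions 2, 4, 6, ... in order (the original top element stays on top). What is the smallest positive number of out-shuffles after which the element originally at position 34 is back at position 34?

82

Follow position 34 under repeated out-shuffles:
34 → 67 → 50 → 16 → 31 → 61 → 38 → 75 → ... → 34 (length 82)
It first returns after 82 out-shuffles.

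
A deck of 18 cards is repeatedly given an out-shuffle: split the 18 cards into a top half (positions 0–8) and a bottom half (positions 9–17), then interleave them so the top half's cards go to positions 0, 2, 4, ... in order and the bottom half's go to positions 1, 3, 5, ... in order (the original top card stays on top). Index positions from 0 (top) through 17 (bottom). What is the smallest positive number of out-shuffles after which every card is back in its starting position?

The out-shuffle permutes the 18 positions with cycle lengths [1, 1, 8, 8].
Every card is home exactly when every cycle has completed a whole number of laps, i.e. after lcm(1, 8) = 8 out-shuffles.

8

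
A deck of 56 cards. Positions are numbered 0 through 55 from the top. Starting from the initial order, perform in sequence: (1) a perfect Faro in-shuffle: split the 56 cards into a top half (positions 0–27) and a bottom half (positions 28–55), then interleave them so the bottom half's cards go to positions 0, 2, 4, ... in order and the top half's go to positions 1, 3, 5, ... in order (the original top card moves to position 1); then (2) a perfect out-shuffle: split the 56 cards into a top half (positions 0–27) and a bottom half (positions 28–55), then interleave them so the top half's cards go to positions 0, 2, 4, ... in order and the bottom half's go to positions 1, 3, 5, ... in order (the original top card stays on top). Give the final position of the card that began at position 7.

30

Track the card from position 7 forward through each operation:
  after op 1 (in-shuffle): 7 → 15
  after op 2 (out-shuffle): 15 → 30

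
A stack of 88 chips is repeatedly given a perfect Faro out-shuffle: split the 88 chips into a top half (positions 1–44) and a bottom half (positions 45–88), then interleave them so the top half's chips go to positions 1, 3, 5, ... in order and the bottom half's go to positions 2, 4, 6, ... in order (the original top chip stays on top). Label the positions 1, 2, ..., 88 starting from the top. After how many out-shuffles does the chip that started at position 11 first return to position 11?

Follow position 11 under repeated out-shuffles:
11 → 21 → 41 → 81 → 74 → 60 → 32 → 63 → ... → 11 (length 28)
It first returns after 28 out-shuffles.

28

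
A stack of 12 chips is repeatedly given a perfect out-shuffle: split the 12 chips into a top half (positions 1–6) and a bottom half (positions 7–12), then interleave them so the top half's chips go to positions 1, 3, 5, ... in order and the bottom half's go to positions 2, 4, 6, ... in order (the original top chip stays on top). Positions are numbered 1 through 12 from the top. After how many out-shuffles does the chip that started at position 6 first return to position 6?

Follow position 6 under repeated out-shuffles:
6 → 11 → 10 → 8 → 4 → 7 → 2 → 3 → 5 → 9 → 6
It first returns after 10 out-shuffles.

10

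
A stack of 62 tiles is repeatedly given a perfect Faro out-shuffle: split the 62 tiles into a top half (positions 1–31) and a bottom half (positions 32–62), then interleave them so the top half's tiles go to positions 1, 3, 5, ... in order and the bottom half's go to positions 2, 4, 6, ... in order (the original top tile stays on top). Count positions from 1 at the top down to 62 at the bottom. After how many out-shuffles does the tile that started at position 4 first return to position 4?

60

Follow position 4 under repeated out-shuffles:
4 → 7 → 13 → 25 → 49 → 36 → 10 → 19 → ... → 4 (length 60)
It first returns after 60 out-shuffles.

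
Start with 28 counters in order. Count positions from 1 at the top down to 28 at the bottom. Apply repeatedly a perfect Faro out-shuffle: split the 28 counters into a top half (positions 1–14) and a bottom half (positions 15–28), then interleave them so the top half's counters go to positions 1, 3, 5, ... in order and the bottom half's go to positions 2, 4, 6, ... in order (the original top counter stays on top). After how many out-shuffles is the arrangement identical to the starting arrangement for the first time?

The out-shuffle permutes the 28 positions with cycle lengths [1, 1, 2, 6, 18].
Every counter is home exactly when every cycle has completed a whole number of laps, i.e. after lcm(1, 2, 6, 18) = 18 out-shuffles.

18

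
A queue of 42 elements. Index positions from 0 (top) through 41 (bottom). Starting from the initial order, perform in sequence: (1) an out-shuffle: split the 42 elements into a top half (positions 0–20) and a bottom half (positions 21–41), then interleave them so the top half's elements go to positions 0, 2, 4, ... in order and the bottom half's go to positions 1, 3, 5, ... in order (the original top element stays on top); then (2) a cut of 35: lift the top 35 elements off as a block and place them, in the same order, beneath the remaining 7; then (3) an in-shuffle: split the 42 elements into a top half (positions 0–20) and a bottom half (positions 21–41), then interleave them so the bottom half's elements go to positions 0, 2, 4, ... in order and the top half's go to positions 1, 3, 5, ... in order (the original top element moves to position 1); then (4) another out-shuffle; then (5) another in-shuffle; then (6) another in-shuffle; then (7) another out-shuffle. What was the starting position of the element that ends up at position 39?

Undo the operations in reverse order, starting from position 39:
  undo op 7 (out-shuffle, from bottom half): 39 ← 40
  undo op 6 (in-shuffle, from bottom half): 40 ← 41
  undo op 5 (in-shuffle, from top half): 41 ← 20
  undo op 4 (out-shuffle, from top half): 20 ← 10
  undo op 3 (in-shuffle, from bottom half): 10 ← 26
  undo op 2 (cut 35): 26 ← 19
  undo op 1 (out-shuffle, from bottom half): 19 ← 30
So the element at position 39 came from original position 30.

30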